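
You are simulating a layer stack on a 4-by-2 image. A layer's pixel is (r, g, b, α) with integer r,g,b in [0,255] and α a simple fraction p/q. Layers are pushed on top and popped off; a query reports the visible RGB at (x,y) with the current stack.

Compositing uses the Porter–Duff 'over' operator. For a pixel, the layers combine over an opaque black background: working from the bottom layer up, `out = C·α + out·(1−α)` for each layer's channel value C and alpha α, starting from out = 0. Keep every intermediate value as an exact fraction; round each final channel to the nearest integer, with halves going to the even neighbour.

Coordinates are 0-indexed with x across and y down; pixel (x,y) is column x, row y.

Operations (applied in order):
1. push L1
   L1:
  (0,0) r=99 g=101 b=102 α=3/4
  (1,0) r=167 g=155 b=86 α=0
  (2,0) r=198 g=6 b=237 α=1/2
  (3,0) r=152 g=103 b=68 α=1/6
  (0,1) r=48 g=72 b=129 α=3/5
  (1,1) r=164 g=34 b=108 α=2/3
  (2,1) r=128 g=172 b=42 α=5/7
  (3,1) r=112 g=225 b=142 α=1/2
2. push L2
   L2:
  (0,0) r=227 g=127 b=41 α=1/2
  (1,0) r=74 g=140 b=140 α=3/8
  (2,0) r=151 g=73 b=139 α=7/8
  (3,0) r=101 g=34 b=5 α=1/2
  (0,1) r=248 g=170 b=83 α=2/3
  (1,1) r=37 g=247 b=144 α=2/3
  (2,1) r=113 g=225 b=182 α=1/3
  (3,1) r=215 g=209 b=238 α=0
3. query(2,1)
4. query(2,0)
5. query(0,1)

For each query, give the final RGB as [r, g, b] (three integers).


at x=2,y=1 over L1,L2:
+L1 (α=5/7) → [640/7, 860/7, 30]
+L2 (α=1/3) → [2071/21, 3295/21, 242/3]
→ [99, 157, 81]

at x=2,y=0 over L1,L2:
+L1 (α=1/2) → [99, 3, 237/2]
+L2 (α=7/8) → [289/2, 257/4, 2183/16]
= [144, 64, 136]

at x=0,y=1 over L1,L2:
+L1 (α=3/5) → [144/5, 216/5, 387/5]
+L2 (α=2/3) → [2624/15, 1916/15, 1217/15]
rounded: [175, 128, 81]


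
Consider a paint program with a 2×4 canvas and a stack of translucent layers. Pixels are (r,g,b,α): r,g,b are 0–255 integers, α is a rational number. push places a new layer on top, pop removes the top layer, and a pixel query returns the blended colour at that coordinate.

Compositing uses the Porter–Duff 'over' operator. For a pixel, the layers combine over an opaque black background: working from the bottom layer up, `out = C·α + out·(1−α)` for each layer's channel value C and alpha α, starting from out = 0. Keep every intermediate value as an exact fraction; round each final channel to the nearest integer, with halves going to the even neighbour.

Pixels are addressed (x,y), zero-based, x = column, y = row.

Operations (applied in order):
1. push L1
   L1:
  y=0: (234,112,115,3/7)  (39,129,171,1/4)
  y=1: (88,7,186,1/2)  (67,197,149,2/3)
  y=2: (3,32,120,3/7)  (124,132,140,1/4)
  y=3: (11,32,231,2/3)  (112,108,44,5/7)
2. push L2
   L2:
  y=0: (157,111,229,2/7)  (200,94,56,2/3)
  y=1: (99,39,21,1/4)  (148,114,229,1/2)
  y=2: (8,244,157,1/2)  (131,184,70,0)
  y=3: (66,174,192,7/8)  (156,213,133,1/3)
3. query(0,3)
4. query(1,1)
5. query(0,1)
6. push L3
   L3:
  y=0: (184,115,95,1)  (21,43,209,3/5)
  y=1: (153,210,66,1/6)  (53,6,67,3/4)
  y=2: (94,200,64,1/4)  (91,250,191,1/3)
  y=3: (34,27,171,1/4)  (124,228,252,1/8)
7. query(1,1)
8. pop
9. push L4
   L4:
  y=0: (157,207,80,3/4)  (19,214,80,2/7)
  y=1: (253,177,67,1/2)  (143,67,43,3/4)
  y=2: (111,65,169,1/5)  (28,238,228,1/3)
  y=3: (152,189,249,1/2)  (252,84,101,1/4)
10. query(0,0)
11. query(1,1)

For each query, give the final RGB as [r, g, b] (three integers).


(0,3) stack=L1,L2; from [0,0,0]:
L1 α=2/3: [22/3, 64/3, 154]
L2 α=7/8: [176/3, 1859/12, 749/4]
→ [59, 155, 187]

(1,1) stack=L1,L2; from [0,0,0]:
after L1 α=2/3: [134/3, 394/3, 298/3]
after L2 α=1/2: [289/3, 368/3, 985/6]
= [96, 123, 164]

(0,1) stack=L1,L2; from [0,0,0]:
after L1 α=1/2: [44, 7/2, 93]
after L2 α=1/4: [231/4, 99/8, 75]
→ [58, 12, 75]

(1,1) stack=L1,L2,L3; from [0,0,0]:
after L1 α=2/3: [134/3, 394/3, 298/3]
after L2 α=1/2: [289/3, 368/3, 985/6]
after L3 α=3/4: [383/6, 211/6, 2191/24]
→ [64, 35, 91]

at x=0,y=0 over L1,L2,L4:
after L1 α=3/7: [702/7, 48, 345/7]
after L2 α=2/7: [5708/49, 66, 4931/49]
after L4 α=3/4: [28787/196, 687/4, 16691/196]
= [147, 172, 85]

(1,1) stack=L1,L2,L4; from [0,0,0]:
L1 α=2/3: [134/3, 394/3, 298/3]
L2 α=1/2: [289/3, 368/3, 985/6]
L4 α=3/4: [394/3, 971/12, 1759/24]
rounded: [131, 81, 73]


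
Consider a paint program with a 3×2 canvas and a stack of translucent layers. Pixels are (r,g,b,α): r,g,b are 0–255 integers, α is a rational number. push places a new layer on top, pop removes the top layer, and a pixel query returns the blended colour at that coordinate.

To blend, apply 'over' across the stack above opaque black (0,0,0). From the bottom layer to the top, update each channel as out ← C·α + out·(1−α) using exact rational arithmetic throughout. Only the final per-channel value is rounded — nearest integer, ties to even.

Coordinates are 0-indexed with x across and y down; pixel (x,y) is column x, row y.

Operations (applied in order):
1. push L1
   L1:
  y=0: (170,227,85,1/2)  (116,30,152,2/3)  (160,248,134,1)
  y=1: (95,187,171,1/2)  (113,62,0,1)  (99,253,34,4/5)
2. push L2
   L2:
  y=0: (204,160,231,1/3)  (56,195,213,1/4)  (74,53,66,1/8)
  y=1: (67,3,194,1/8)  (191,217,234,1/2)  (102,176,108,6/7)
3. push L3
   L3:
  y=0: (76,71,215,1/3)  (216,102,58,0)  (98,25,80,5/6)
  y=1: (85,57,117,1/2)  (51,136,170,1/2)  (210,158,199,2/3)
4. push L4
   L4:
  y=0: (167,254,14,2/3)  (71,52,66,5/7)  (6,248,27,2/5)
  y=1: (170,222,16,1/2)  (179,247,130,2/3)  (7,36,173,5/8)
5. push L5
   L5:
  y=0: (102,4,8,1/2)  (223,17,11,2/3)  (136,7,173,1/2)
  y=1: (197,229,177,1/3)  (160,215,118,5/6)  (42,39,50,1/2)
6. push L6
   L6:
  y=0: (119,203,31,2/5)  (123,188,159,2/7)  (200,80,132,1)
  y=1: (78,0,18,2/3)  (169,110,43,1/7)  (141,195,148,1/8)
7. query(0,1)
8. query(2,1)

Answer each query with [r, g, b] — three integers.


query (0,1) [L1,L2,L3,L4,L5,L6] — begin 0,0,0
after L1 α=1/2: [95/2, 187/2, 171/2]
after L2 α=1/8: [799/16, 1315/16, 1585/16]
after L3 α=1/2: [2159/32, 2227/32, 3457/32]
after L4 α=1/2: [7599/64, 9331/64, 3969/64]
after L5 α=1/3: [13903/96, 5553/32, 3211/32]
after L6 α=2/3: [28879/288, 1851/32, 4363/96]
rounded: [100, 58, 45]

at x=2,y=1 over L1,L2,L3,L4,L5,L6:
+L1 (α=4/5) → [396/5, 1012/5, 136/5]
+L2 (α=6/7) → [3456/35, 6292/35, 3376/35]
+L3 (α=2/3) → [6052/35, 5784/35, 17306/105]
+L4 (α=5/8) → [19381/280, 5913/70, 47581/280]
+L5 (α=1/2) → [31141/560, 8643/140, 61581/560]
+L6 (α=1/8) → [42421/640, 12543/160, 73421/640]
= [66, 78, 115]


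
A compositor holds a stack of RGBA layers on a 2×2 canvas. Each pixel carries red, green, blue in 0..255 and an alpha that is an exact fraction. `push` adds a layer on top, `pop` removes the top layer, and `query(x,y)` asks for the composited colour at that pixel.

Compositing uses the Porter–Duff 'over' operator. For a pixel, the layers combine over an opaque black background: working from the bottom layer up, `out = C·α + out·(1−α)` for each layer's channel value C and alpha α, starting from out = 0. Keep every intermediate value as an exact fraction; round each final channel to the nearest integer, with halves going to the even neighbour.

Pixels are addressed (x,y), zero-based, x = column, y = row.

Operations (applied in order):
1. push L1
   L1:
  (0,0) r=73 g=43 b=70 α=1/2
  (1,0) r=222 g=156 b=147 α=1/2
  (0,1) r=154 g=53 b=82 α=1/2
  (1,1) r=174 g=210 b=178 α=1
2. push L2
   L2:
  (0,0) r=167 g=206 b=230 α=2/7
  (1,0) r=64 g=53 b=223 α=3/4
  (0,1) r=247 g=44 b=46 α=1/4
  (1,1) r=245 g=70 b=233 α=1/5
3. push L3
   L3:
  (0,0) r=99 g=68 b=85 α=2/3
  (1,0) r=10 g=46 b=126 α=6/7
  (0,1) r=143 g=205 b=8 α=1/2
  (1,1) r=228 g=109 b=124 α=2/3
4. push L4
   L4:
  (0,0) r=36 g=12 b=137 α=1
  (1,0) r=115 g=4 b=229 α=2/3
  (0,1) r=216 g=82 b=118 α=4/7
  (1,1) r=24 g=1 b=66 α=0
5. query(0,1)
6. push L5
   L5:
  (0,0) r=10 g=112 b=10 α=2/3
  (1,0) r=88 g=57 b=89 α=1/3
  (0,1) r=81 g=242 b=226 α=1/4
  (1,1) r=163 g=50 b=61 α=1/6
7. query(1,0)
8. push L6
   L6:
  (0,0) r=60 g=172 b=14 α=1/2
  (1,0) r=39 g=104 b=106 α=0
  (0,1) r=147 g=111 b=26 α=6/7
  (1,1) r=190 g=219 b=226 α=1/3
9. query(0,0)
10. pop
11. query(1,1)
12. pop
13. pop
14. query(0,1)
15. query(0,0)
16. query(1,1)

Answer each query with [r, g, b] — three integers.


(0,1) stack=L1,L2,L3,L4; from [0,0,0]:
after L1 α=1/2: [77, 53/2, 41]
after L2 α=1/4: [239/2, 247/8, 169/4]
after L3 α=1/2: [525/4, 1887/16, 201/8]
after L4 α=4/7: [5031/28, 10909/112, 4379/56]
= [180, 97, 78]

(1,0) stack=L1,L2,L3,L4,L5; from [0,0,0]:
L1 α=1/2: [111, 78, 147/2]
L2 α=3/4: [303/4, 237/4, 1485/8]
L3 α=6/7: [543/28, 1341/28, 7533/56]
L4 α=2/3: [6983/84, 1565/84, 33181/168]
L5 α=1/3: [10679/126, 3959/126, 40657/252]
→ [85, 31, 161]

query (0,0) [L1,L2,L3,L4,L5,L6] — begin 0,0,0
after L1 α=1/2: [73/2, 43/2, 35]
after L2 α=2/7: [1033/14, 1039/14, 635/7]
after L3 α=2/3: [3805/42, 981/14, 1825/21]
after L4 α=1: [36, 12, 137]
after L5 α=2/3: [56/3, 236/3, 157/3]
after L6 α=1/2: [118/3, 376/3, 199/6]
→ [39, 125, 33]

query (1,1) [L1,L2,L3,L4,L5] — begin 0,0,0
+L1 (α=1) → [174, 210, 178]
+L2 (α=1/5) → [941/5, 182, 189]
+L3 (α=2/3) → [3221/15, 400/3, 437/3]
+L4 (α=0) → [3221/15, 400/3, 437/3]
+L5 (α=1/6) → [1855/9, 1075/9, 1184/9]
rounded: [206, 119, 132]

query (0,1) [L1,L2,L3] — begin 0,0,0
after L1 α=1/2: [77, 53/2, 41]
after L2 α=1/4: [239/2, 247/8, 169/4]
after L3 α=1/2: [525/4, 1887/16, 201/8]
rounded: [131, 118, 25]

at x=0,y=0 over L1,L2,L3:
after L1 α=1/2: [73/2, 43/2, 35]
after L2 α=2/7: [1033/14, 1039/14, 635/7]
after L3 α=2/3: [3805/42, 981/14, 1825/21]
= [91, 70, 87]

query (1,1) [L1,L2,L3] — begin 0,0,0
after L1 α=1: [174, 210, 178]
after L2 α=1/5: [941/5, 182, 189]
after L3 α=2/3: [3221/15, 400/3, 437/3]
= [215, 133, 146]


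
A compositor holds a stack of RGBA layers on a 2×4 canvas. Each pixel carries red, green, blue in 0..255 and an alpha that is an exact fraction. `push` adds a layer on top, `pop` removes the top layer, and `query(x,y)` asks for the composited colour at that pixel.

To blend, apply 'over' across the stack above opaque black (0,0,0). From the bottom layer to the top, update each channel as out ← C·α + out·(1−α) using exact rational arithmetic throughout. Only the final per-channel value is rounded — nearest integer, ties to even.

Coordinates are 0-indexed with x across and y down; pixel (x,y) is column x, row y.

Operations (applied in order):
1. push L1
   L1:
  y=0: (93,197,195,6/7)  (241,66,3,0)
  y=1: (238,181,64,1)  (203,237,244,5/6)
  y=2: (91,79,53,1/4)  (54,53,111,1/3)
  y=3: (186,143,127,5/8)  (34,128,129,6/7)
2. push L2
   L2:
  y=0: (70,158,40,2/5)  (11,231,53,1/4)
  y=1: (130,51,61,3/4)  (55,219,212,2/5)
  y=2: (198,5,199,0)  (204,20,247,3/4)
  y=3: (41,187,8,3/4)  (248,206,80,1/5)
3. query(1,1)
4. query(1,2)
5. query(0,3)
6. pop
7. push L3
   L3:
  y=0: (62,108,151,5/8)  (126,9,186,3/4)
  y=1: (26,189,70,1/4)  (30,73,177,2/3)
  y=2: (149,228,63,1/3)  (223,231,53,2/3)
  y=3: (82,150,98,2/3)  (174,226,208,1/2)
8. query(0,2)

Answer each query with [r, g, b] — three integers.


query (1,1) [L1,L2] — begin 0,0,0
+L1 (α=5/6) → [1015/6, 395/2, 610/3]
+L2 (α=2/5) → [247/2, 2061/10, 1034/5]
rounded: [124, 206, 207]

query (1,2) [L1,L2] — begin 0,0,0
L1 α=1/3: [18, 53/3, 37]
L2 α=3/4: [315/2, 233/12, 389/2]
rounded: [158, 19, 194]

(0,3) stack=L1,L2; from [0,0,0]:
L1 α=5/8: [465/4, 715/8, 635/8]
L2 α=3/4: [957/16, 5203/32, 827/32]
= [60, 163, 26]

at x=0,y=2 over L1,L3:
after L1 α=1/4: [91/4, 79/4, 53/4]
after L3 α=1/3: [389/6, 535/6, 179/6]
→ [65, 89, 30]


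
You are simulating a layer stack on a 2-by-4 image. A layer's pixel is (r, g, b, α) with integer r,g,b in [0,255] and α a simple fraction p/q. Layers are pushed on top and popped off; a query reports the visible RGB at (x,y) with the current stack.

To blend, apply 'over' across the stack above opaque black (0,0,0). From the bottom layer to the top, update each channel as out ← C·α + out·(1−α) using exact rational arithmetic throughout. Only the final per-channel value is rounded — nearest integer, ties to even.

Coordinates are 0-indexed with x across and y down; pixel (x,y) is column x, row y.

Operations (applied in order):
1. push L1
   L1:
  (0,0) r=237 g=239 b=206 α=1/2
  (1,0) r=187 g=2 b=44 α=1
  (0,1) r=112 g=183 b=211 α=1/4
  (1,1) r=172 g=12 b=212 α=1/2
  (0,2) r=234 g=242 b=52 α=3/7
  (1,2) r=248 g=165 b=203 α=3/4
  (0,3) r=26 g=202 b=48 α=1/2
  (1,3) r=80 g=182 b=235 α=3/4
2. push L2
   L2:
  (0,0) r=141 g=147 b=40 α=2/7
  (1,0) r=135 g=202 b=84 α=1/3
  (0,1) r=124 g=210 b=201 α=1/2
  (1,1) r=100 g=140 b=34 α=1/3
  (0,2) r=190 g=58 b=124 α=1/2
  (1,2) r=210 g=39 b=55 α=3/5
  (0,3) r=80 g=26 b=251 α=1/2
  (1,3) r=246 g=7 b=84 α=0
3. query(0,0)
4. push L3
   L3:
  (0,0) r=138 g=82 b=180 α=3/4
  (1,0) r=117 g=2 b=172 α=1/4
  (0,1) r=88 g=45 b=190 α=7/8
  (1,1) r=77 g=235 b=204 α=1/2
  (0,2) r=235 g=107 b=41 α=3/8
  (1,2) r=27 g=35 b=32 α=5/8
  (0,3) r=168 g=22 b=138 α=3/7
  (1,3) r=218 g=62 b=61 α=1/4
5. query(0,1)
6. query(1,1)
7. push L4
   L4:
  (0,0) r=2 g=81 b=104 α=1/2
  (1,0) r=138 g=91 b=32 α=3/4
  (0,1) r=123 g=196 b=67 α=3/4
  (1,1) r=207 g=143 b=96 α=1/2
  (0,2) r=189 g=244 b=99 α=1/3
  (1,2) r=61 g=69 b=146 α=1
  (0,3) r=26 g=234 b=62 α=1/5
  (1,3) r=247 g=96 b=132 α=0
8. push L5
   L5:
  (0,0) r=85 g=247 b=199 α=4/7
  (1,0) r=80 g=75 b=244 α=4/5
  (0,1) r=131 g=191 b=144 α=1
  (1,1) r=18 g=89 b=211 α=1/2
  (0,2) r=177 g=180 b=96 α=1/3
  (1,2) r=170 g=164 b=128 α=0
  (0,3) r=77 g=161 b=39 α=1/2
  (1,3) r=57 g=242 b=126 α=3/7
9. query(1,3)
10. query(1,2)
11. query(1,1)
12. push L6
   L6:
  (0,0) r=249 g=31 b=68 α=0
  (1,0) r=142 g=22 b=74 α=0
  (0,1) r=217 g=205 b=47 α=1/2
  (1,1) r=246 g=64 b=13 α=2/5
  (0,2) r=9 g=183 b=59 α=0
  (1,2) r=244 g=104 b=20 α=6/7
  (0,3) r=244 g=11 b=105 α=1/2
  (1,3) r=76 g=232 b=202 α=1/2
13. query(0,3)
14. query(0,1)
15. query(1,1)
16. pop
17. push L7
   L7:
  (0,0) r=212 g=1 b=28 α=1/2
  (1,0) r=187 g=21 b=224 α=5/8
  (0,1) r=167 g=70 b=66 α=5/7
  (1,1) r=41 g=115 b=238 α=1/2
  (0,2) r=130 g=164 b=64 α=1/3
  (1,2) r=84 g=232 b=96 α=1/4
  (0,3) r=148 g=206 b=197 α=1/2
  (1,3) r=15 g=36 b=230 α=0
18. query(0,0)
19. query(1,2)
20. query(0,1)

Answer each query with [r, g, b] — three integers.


(0,0) stack=L1,L2; from [0,0,0]:
+L1 (α=1/2) → [237/2, 239/2, 103]
+L2 (α=2/7) → [1749/14, 1783/14, 85]
→ [125, 127, 85]

query (0,1) [L1,L2,L3] — begin 0,0,0
+L1 (α=1/4) → [28, 183/4, 211/4]
+L2 (α=1/2) → [76, 1023/8, 1015/8]
+L3 (α=7/8) → [173/2, 3543/64, 11655/64]
rounded: [86, 55, 182]

at x=1,y=1 over L1,L2,L3:
after L1 α=1/2: [86, 6, 106]
after L2 α=1/3: [272/3, 152/3, 82]
after L3 α=1/2: [503/6, 857/6, 143]
= [84, 143, 143]

(1,3) stack=L1,L2,L3,L4,L5; from [0,0,0]:
L1 α=3/4: [60, 273/2, 705/4]
L2 α=0: [60, 273/2, 705/4]
L3 α=1/4: [199/2, 943/8, 2359/16]
L4 α=0: [199/2, 943/8, 2359/16]
L5 α=3/7: [569/7, 2395/14, 553/4]
→ [81, 171, 138]

query (1,2) [L1,L2,L3,L4,L5] — begin 0,0,0
L1 α=3/4: [186, 495/4, 609/4]
L2 α=3/5: [1002/5, 729/10, 939/10]
L3 α=5/8: [3681/40, 3937/80, 4417/80]
L4 α=1: [61, 69, 146]
L5 α=0: [61, 69, 146]
= [61, 69, 146]

(1,1) stack=L1,L2,L3,L4,L5; from [0,0,0]:
after L1 α=1/2: [86, 6, 106]
after L2 α=1/3: [272/3, 152/3, 82]
after L3 α=1/2: [503/6, 857/6, 143]
after L4 α=1/2: [1745/12, 1715/12, 239/2]
after L5 α=1/2: [1961/24, 2783/24, 661/4]
→ [82, 116, 165]

at x=0,y=3 over L1,L2,L3,L4,L5,L6:
+L1 (α=1/2) → [13, 101, 24]
+L2 (α=1/2) → [93/2, 127/2, 275/2]
+L3 (α=3/7) → [690/7, 320/7, 964/7]
+L4 (α=1/5) → [2942/35, 2918/35, 858/7]
+L5 (α=1/2) → [5637/70, 8553/70, 1131/14]
+L6 (α=1/2) → [22717/140, 9323/140, 2601/28]
→ [162, 67, 93]

(0,1) stack=L1,L2,L3,L4,L5,L6; from [0,0,0]:
after L1 α=1/4: [28, 183/4, 211/4]
after L2 α=1/2: [76, 1023/8, 1015/8]
after L3 α=7/8: [173/2, 3543/64, 11655/64]
after L4 α=3/4: [911/8, 41175/256, 24519/256]
after L5 α=1: [131, 191, 144]
after L6 α=1/2: [174, 198, 191/2]
rounded: [174, 198, 96]

(1,1) stack=L1,L2,L3,L4,L5,L6; from [0,0,0]:
+L1 (α=1/2) → [86, 6, 106]
+L2 (α=1/3) → [272/3, 152/3, 82]
+L3 (α=1/2) → [503/6, 857/6, 143]
+L4 (α=1/2) → [1745/12, 1715/12, 239/2]
+L5 (α=1/2) → [1961/24, 2783/24, 661/4]
+L6 (α=2/5) → [5897/40, 3807/40, 2087/20]
rounded: [147, 95, 104]

(0,0) stack=L1,L2,L3,L4,L5,L7; from [0,0,0]:
L1 α=1/2: [237/2, 239/2, 103]
L2 α=2/7: [1749/14, 1783/14, 85]
L3 α=3/4: [7545/56, 5227/56, 625/4]
L4 α=1/2: [7657/112, 9763/112, 1041/8]
L5 α=4/7: [61051/784, 139945/784, 9491/56]
L7 α=1/2: [227259/1568, 140729/1568, 11059/112]
rounded: [145, 90, 99]

at x=1,y=2 over L1,L2,L3,L4,L5,L7:
+L1 (α=3/4) → [186, 495/4, 609/4]
+L2 (α=3/5) → [1002/5, 729/10, 939/10]
+L3 (α=5/8) → [3681/40, 3937/80, 4417/80]
+L4 (α=1) → [61, 69, 146]
+L5 (α=0) → [61, 69, 146]
+L7 (α=1/4) → [267/4, 439/4, 267/2]
rounded: [67, 110, 134]

at x=0,y=1 over L1,L2,L3,L4,L5,L7:
L1 α=1/4: [28, 183/4, 211/4]
L2 α=1/2: [76, 1023/8, 1015/8]
L3 α=7/8: [173/2, 3543/64, 11655/64]
L4 α=3/4: [911/8, 41175/256, 24519/256]
L5 α=1: [131, 191, 144]
L7 α=5/7: [1097/7, 732/7, 618/7]
→ [157, 105, 88]


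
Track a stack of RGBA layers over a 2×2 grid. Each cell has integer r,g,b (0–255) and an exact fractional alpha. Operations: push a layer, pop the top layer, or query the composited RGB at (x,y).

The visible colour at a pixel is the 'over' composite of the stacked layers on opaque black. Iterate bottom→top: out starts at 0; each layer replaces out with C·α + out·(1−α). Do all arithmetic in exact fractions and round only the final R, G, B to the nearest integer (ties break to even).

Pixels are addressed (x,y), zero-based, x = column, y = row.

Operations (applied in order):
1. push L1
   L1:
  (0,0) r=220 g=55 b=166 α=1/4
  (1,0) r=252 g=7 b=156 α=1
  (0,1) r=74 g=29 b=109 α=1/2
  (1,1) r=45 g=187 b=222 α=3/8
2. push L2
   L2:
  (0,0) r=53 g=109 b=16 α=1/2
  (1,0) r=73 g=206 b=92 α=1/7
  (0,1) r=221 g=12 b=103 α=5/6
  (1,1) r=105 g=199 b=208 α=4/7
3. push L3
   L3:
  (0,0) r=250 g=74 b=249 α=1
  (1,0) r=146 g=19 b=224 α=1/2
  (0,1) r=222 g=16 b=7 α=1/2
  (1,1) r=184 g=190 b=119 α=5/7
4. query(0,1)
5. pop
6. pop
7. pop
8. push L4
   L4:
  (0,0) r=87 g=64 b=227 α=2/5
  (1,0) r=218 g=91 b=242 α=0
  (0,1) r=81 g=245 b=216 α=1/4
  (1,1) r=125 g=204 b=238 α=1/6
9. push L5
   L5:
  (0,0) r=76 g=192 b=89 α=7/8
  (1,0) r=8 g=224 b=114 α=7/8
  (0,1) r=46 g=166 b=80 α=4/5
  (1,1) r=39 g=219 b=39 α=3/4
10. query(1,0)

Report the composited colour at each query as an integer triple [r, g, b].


at x=0,y=1 over L1,L2,L3:
L1 α=1/2: [37, 29/2, 109/2]
L2 α=5/6: [571/3, 149/12, 1139/12]
L3 α=1/2: [1237/6, 341/24, 1223/24]
= [206, 14, 51]

(1,0) stack=L4,L5; from [0,0,0]:
L4 α=0: [0, 0, 0]
L5 α=7/8: [7, 196, 399/4]
rounded: [7, 196, 100]


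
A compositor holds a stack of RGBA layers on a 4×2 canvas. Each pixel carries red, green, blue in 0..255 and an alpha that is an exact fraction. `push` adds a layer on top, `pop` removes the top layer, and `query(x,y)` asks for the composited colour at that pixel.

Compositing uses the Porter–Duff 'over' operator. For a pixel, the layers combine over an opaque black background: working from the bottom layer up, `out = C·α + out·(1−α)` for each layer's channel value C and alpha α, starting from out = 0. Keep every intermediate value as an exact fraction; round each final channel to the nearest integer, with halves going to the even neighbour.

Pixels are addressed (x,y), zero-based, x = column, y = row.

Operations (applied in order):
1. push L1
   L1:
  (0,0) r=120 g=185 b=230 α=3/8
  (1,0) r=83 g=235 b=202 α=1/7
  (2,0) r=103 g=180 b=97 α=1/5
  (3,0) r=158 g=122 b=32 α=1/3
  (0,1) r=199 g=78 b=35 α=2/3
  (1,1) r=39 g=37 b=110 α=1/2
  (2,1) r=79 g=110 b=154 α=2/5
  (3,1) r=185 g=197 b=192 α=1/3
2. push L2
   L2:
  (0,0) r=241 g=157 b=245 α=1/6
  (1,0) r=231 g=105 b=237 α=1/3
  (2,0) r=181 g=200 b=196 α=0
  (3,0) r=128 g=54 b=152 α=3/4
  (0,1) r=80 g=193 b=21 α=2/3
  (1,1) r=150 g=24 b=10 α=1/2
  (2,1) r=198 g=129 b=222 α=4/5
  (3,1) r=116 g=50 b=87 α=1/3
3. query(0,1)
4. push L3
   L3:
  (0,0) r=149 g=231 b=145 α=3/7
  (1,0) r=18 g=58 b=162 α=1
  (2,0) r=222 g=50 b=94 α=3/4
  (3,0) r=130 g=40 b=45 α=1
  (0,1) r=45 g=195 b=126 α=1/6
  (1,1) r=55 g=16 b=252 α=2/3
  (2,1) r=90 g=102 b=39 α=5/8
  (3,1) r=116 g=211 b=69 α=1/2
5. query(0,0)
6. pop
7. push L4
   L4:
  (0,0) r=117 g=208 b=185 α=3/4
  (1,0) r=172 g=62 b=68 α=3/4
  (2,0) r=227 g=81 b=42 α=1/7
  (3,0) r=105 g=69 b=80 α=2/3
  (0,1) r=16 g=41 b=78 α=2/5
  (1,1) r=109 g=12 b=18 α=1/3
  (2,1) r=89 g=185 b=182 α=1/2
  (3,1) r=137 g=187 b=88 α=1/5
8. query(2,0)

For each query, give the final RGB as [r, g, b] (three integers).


at x=0,y=1 over L1,L2:
+L1 (α=2/3) → [398/3, 52, 70/3]
+L2 (α=2/3) → [878/9, 146, 196/9]
= [98, 146, 22]

(0,0) stack=L1,L2,L3; from [0,0,0]:
+L1 (α=3/8) → [45, 555/8, 345/4]
+L2 (α=1/6) → [233/3, 4031/48, 2705/24]
+L3 (α=3/7) → [2273/21, 12347/84, 5315/42]
= [108, 147, 127]

at x=2,y=0 over L1,L2,L4:
L1 α=1/5: [103/5, 36, 97/5]
L2 α=0: [103/5, 36, 97/5]
L4 α=1/7: [1753/35, 297/7, 792/35]
rounded: [50, 42, 23]


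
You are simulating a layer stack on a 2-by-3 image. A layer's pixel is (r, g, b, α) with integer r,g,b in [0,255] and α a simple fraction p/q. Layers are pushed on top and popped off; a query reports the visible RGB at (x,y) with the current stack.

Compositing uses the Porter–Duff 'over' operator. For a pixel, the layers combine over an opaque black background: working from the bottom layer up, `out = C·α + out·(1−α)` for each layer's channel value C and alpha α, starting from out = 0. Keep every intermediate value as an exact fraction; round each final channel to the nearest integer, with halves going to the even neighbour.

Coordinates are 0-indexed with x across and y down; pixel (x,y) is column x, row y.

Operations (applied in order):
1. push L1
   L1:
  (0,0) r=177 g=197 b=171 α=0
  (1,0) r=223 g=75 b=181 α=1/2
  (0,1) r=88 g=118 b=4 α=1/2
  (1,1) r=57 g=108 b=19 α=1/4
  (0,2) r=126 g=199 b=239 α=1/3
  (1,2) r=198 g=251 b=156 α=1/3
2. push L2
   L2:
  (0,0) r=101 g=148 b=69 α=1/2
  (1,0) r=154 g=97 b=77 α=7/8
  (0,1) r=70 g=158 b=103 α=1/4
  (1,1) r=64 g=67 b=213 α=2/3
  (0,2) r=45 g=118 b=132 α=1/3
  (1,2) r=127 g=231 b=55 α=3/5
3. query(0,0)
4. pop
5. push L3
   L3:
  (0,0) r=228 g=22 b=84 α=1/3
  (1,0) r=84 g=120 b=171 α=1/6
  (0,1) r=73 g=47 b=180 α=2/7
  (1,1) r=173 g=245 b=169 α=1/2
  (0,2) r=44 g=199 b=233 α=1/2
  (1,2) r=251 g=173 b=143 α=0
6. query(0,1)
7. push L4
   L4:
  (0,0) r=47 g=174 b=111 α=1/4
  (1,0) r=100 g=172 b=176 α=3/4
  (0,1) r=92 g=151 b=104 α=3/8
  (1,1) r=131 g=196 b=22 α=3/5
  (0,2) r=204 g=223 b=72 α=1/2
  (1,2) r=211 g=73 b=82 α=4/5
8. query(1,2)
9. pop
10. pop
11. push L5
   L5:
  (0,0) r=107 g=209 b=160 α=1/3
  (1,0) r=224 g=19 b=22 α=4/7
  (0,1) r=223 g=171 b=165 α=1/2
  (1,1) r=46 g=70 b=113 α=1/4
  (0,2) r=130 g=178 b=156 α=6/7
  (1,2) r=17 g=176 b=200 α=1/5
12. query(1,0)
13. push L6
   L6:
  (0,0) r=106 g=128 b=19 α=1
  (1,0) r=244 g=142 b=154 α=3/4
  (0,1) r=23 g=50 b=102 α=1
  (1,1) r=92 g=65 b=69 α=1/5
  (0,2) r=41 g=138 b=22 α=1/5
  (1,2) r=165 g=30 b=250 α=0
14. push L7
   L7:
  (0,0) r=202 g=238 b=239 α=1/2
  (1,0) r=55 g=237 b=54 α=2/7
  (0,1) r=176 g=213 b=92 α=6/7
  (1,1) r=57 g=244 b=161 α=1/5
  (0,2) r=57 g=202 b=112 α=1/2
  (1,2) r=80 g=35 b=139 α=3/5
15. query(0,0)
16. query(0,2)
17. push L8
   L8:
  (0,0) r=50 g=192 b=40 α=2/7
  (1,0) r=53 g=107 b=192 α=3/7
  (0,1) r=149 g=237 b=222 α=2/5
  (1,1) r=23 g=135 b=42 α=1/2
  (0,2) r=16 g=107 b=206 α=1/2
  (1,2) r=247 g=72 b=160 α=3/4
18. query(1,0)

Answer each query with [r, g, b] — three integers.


query (0,0) [L1,L2] — begin 0,0,0
+L1 (α=0) → [0, 0, 0]
+L2 (α=1/2) → [101/2, 74, 69/2]
→ [50, 74, 34]

query (0,1) [L1,L3] — begin 0,0,0
L1 α=1/2: [44, 59, 2]
L3 α=2/7: [366/7, 389/7, 370/7]
= [52, 56, 53]

(1,2) stack=L1,L3,L4; from [0,0,0]:
+L1 (α=1/3) → [66, 251/3, 52]
+L3 (α=0) → [66, 251/3, 52]
+L4 (α=4/5) → [182, 1127/15, 76]
→ [182, 75, 76]

query (1,0) [L1,L5] — begin 0,0,0
after L1 α=1/2: [223/2, 75/2, 181/2]
after L5 α=4/7: [2461/14, 377/14, 719/14]
→ [176, 27, 51]

query (0,0) [L1,L5,L6,L7] — begin 0,0,0
L1 α=0: [0, 0, 0]
L5 α=1/3: [107/3, 209/3, 160/3]
L6 α=1: [106, 128, 19]
L7 α=1/2: [154, 183, 129]
= [154, 183, 129]

at x=0,y=2 over L1,L5,L6,L7:
+L1 (α=1/3) → [42, 199/3, 239/3]
+L5 (α=6/7) → [822/7, 3403/21, 3047/21]
+L6 (α=1/5) → [715/7, 3302/21, 2530/21]
+L7 (α=1/2) → [557/7, 3772/21, 2441/21]
= [80, 180, 116]

(1,0) stack=L1,L5,L6,L7,L8; from [0,0,0]:
+L1 (α=1/2) → [223/2, 75/2, 181/2]
+L5 (α=4/7) → [2461/14, 377/14, 719/14]
+L6 (α=3/4) → [12709/56, 6341/56, 7187/56]
+L7 (α=2/7) → [69705/392, 58249/392, 41983/392]
+L8 (α=3/7) → [85287/686, 89707/686, 98431/686]
rounded: [124, 131, 143]


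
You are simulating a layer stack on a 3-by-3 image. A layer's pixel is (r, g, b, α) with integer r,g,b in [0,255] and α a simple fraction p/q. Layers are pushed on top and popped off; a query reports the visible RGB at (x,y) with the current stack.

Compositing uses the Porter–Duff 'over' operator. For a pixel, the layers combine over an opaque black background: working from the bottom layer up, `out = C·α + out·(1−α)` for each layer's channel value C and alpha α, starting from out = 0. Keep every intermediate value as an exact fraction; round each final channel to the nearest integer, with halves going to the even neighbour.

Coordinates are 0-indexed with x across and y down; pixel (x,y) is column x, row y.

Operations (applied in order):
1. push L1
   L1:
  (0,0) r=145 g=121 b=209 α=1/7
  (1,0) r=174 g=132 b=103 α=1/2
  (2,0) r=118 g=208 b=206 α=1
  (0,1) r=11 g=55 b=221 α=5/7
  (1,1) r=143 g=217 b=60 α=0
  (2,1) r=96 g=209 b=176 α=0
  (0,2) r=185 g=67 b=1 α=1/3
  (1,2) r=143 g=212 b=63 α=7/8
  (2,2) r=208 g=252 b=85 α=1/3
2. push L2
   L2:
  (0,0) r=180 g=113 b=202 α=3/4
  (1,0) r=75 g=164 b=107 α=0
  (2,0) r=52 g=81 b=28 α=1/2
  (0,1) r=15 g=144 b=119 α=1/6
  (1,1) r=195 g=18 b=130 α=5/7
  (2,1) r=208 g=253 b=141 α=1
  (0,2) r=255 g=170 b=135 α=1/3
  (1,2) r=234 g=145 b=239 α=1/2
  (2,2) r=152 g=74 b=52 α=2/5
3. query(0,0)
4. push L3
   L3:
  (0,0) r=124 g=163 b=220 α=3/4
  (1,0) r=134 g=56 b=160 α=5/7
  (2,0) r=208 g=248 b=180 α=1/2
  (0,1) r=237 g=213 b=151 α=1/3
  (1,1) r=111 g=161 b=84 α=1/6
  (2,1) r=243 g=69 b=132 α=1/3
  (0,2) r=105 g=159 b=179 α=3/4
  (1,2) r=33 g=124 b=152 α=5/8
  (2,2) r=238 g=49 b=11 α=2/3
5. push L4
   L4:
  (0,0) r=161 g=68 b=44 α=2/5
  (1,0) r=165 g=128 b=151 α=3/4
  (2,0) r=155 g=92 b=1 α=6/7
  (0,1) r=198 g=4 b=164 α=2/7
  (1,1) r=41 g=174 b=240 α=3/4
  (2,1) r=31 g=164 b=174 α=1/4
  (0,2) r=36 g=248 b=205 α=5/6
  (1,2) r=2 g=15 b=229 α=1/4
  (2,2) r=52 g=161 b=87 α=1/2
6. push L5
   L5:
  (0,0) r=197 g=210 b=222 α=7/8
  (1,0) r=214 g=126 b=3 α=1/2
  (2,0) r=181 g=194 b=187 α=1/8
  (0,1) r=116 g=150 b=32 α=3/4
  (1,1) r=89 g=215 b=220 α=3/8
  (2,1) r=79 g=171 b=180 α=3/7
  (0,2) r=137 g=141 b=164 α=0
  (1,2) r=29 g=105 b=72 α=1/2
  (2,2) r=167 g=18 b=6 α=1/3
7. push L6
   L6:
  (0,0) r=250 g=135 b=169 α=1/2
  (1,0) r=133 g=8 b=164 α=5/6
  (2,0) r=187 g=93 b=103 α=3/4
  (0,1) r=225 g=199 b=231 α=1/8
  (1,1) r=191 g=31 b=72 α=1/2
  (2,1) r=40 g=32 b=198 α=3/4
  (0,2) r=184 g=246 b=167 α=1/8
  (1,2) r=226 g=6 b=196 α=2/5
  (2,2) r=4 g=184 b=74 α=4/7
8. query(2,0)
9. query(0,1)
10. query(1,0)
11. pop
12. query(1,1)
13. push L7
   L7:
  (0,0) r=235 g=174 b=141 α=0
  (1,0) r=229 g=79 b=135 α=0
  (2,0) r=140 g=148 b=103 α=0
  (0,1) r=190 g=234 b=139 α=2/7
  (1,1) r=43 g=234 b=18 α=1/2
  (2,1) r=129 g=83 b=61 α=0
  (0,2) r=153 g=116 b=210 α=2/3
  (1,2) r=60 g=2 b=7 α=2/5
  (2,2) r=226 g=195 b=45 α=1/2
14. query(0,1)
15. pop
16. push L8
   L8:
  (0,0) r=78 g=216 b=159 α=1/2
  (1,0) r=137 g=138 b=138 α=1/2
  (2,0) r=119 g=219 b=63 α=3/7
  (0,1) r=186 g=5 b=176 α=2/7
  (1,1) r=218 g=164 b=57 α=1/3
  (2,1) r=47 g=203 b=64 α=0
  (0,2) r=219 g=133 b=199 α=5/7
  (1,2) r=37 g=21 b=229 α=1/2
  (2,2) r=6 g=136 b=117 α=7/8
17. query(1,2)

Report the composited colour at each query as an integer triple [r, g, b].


at x=0,y=0 over L1,L2:
after L1 α=1/7: [145/7, 121/7, 209/7]
after L2 α=3/4: [3925/28, 1247/14, 4451/28]
= [140, 89, 159]

query (2,0) [L1,L2,L3,L4,L5,L6] — begin 0,0,0
+L1 (α=1) → [118, 208, 206]
+L2 (α=1/2) → [85, 289/2, 117]
+L3 (α=1/2) → [293/2, 785/4, 297/2]
+L4 (α=6/7) → [2153/14, 2993/28, 309/14]
+L5 (α=1/8) → [2515/16, 3769/32, 683/16]
+L6 (α=3/4) → [11491/64, 12697/128, 5627/64]
rounded: [180, 99, 88]

(0,1) stack=L1,L2,L3,L4,L5,L6; from [0,0,0]:
+L1 (α=5/7) → [55/7, 275/7, 1105/7]
+L2 (α=1/6) → [190/21, 2383/42, 3179/21]
+L3 (α=1/3) → [5357/63, 6856/63, 9529/63]
+L4 (α=2/7) → [51733/441, 34784/441, 68309/441]
+L5 (α=3/4) → [205201/1764, 116617/882, 110645/1764]
+L6 (α=1/8) → [261901/2016, 141691/1008, 168857/2016]
→ [130, 141, 84]

(1,0) stack=L1,L2,L3,L4,L5,L6; from [0,0,0]:
after L1 α=1/2: [87, 66, 103/2]
after L2 α=0: [87, 66, 103/2]
after L3 α=5/7: [844/7, 412/7, 129]
after L4 α=3/4: [4309/28, 775/7, 291/2]
after L5 α=1/2: [10301/56, 1657/14, 297/4]
after L6 α=5/6: [15847/112, 739/28, 3577/24]
rounded: [141, 26, 149]

at x=1,y=1 over L1,L2,L3,L4,L5:
after L1 α=0: [0, 0, 0]
after L2 α=5/7: [975/7, 90/7, 650/7]
after L3 α=1/6: [942/7, 1577/42, 1919/21]
after L4 α=3/4: [1803/28, 23501/168, 17039/84]
after L5 α=3/8: [16491/224, 225865/1344, 140635/672]
= [74, 168, 209]

(0,1) stack=L1,L2,L3,L4,L5,L7; from [0,0,0]:
+L1 (α=5/7) → [55/7, 275/7, 1105/7]
+L2 (α=1/6) → [190/21, 2383/42, 3179/21]
+L3 (α=1/3) → [5357/63, 6856/63, 9529/63]
+L4 (α=2/7) → [51733/441, 34784/441, 68309/441]
+L5 (α=3/4) → [205201/1764, 116617/882, 110645/1764]
+L7 (α=2/7) → [1696325/12348, 995861/6174, 1043617/12348]
= [137, 161, 85]

query (1,2) [L1,L2,L3,L4,L5,L8] — begin 0,0,0
L1 α=7/8: [1001/8, 371/2, 441/8]
L2 α=1/2: [2873/16, 661/4, 2353/16]
L3 α=5/8: [11259/128, 4463/32, 19219/128]
L4 α=1/4: [34033/512, 13869/128, 86969/512]
L5 α=1/2: [48881/1024, 27309/256, 123833/1024]
L8 α=1/2: [86769/2048, 32685/512, 358329/2048]
→ [42, 64, 175]


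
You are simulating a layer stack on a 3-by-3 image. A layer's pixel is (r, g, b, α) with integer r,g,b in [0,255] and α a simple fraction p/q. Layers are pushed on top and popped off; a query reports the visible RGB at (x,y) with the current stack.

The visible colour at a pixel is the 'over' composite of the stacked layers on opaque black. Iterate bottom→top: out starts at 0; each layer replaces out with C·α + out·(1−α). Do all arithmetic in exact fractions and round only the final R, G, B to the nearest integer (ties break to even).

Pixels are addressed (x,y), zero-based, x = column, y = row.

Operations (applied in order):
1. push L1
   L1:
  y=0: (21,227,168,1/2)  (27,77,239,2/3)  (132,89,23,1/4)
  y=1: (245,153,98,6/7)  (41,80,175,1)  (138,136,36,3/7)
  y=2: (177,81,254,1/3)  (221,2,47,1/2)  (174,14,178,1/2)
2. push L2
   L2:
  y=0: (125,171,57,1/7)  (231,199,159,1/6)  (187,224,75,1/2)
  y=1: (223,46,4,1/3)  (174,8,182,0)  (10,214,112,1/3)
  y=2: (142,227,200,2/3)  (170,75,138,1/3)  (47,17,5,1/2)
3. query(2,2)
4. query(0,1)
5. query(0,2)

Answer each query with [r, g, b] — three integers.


(2,2) stack=L1,L2; from [0,0,0]:
L1 α=1/2: [87, 7, 89]
L2 α=1/2: [67, 12, 47]
rounded: [67, 12, 47]

query (0,1) [L1,L2] — begin 0,0,0
+L1 (α=6/7) → [210, 918/7, 84]
+L2 (α=1/3) → [643/3, 2158/21, 172/3]
rounded: [214, 103, 57]

at x=0,y=2 over L1,L2:
+L1 (α=1/3) → [59, 27, 254/3]
+L2 (α=2/3) → [343/3, 481/3, 1454/9]
= [114, 160, 162]


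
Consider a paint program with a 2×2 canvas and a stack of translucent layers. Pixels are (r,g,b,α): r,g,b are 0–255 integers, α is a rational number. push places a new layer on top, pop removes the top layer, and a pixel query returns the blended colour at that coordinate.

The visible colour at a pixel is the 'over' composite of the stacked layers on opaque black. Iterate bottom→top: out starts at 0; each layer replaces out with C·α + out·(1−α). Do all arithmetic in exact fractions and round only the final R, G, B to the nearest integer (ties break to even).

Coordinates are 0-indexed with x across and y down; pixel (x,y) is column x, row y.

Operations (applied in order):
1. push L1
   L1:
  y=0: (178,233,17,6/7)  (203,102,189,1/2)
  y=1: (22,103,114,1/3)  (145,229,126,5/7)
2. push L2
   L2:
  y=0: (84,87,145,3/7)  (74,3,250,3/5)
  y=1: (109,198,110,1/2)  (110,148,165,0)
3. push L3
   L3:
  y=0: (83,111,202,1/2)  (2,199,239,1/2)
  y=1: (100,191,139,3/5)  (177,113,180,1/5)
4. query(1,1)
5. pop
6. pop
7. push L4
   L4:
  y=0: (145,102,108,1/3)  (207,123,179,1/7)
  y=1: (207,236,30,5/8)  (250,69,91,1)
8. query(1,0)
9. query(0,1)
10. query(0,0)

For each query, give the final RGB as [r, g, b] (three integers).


at x=1,y=1 over L1,L2,L3:
after L1 α=5/7: [725/7, 1145/7, 90]
after L2 α=0: [725/7, 1145/7, 90]
after L3 α=1/5: [4139/35, 5371/35, 108]
→ [118, 153, 108]

at x=1,y=0 over L1,L4:
L1 α=1/2: [203/2, 51, 189/2]
L4 α=1/7: [816/7, 429/7, 746/7]
= [117, 61, 107]

query (0,1) [L1,L4] — begin 0,0,0
after L1 α=1/3: [22/3, 103/3, 38]
after L4 α=5/8: [1057/8, 1283/8, 33]
rounded: [132, 160, 33]

query (0,0) [L1,L4] — begin 0,0,0
L1 α=6/7: [1068/7, 1398/7, 102/7]
L4 α=1/3: [3151/21, 1170/7, 320/7]
= [150, 167, 46]


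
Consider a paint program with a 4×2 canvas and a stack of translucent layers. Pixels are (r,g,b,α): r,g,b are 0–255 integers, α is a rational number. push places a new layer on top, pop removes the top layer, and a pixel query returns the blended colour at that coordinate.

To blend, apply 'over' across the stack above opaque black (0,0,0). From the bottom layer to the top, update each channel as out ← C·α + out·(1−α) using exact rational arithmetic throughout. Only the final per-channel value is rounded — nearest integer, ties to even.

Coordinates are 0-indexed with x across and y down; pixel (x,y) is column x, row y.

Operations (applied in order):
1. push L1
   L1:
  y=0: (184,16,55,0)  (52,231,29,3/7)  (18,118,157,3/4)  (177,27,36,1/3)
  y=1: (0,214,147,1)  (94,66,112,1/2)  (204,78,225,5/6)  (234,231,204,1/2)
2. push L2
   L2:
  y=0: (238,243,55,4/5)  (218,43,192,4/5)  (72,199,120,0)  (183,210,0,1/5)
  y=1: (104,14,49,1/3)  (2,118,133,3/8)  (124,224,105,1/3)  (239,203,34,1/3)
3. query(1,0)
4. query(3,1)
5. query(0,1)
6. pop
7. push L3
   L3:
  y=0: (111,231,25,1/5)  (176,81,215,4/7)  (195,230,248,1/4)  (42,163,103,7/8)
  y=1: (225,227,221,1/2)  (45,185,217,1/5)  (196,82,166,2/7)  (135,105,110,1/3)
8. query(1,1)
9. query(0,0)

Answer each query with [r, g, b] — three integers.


at x=1,y=0 over L1,L2:
after L1 α=3/7: [156/7, 99, 87/7]
after L2 α=4/5: [1252/7, 271/5, 5463/35]
rounded: [179, 54, 156]

(3,1) stack=L1,L2; from [0,0,0]:
+L1 (α=1/2) → [117, 231/2, 102]
+L2 (α=1/3) → [473/3, 434/3, 238/3]
→ [158, 145, 79]

(0,1) stack=L1,L2; from [0,0,0]:
+L1 (α=1) → [0, 214, 147]
+L2 (α=1/3) → [104/3, 442/3, 343/3]
= [35, 147, 114]

at x=1,y=1 over L1,L3:
+L1 (α=1/2) → [47, 33, 56]
+L3 (α=1/5) → [233/5, 317/5, 441/5]
→ [47, 63, 88]

(0,0) stack=L1,L3; from [0,0,0]:
after L1 α=0: [0, 0, 0]
after L3 α=1/5: [111/5, 231/5, 5]
rounded: [22, 46, 5]


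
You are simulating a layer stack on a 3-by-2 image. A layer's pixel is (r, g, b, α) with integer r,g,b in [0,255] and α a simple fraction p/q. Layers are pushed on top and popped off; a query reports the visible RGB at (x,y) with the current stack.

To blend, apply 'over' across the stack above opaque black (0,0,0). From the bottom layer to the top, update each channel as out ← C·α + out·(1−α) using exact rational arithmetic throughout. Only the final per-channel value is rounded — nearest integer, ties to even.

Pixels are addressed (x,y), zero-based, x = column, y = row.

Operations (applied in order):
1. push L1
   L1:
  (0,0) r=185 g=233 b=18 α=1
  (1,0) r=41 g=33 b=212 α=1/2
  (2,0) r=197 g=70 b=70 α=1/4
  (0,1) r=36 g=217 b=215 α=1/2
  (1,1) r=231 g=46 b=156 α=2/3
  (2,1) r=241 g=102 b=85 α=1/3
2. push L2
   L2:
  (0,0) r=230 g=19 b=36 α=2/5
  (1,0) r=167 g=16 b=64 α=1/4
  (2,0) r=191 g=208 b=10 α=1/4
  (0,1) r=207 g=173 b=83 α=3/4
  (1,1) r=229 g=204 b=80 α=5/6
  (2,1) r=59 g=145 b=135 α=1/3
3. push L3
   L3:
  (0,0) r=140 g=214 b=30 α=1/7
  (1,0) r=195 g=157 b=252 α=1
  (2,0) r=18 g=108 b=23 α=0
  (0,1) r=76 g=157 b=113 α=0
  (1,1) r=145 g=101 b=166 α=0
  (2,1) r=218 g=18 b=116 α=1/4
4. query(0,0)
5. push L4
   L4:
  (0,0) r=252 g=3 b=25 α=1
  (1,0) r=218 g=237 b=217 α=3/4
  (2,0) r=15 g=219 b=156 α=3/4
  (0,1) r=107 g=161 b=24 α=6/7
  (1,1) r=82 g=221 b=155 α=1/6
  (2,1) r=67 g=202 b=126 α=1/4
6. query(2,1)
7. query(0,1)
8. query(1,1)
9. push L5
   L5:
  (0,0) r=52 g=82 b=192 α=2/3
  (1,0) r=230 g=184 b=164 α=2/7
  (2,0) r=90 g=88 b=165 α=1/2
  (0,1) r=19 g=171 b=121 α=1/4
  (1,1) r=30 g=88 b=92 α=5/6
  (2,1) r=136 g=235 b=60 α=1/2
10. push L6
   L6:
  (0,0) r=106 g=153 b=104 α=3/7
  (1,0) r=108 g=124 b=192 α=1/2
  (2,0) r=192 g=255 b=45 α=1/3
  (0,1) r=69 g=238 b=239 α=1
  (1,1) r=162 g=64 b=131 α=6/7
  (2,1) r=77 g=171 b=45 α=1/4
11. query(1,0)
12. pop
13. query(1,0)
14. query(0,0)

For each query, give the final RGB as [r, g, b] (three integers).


at x=0,y=0 over L1,L2,L3:
L1 α=1: [185, 233, 18]
L2 α=2/5: [203, 737/5, 126/5]
L3 α=1/7: [194, 5492/35, 906/35]
→ [194, 157, 26]

query (2,1) [L1,L2,L3,L4] — begin 0,0,0
+L1 (α=1/3) → [241/3, 34, 85/3]
+L2 (α=1/3) → [659/9, 71, 575/9]
+L3 (α=1/4) → [1313/12, 231/4, 923/12]
+L4 (α=1/4) → [1581/16, 1501/16, 1427/16]
= [99, 94, 89]

(0,1) stack=L1,L2,L3,L4; from [0,0,0]:
+L1 (α=1/2) → [18, 217/2, 215/2]
+L2 (α=3/4) → [639/4, 1255/8, 713/8]
+L3 (α=0) → [639/4, 1255/8, 713/8]
+L4 (α=6/7) → [3207/28, 8983/56, 1865/56]
rounded: [115, 160, 33]

at x=1,y=1 over L1,L2,L3,L4:
L1 α=2/3: [154, 92/3, 104]
L2 α=5/6: [433/2, 1576/9, 84]
L3 α=0: [433/2, 1576/9, 84]
L4 α=1/6: [2329/12, 9869/54, 575/6]
→ [194, 183, 96]

query (1,0) [L1,L2,L3,L4,L5,L6] — begin 0,0,0
+L1 (α=1/2) → [41/2, 33/2, 106]
+L2 (α=1/4) → [457/8, 131/8, 191/2]
+L3 (α=1) → [195, 157, 252]
+L4 (α=3/4) → [849/4, 217, 903/4]
+L5 (α=2/7) → [6085/28, 1453/7, 5827/28]
+L6 (α=1/2) → [9109/56, 2321/14, 11203/56]
= [163, 166, 200]

(1,0) stack=L1,L2,L3,L4,L5; from [0,0,0]:
L1 α=1/2: [41/2, 33/2, 106]
L2 α=1/4: [457/8, 131/8, 191/2]
L3 α=1: [195, 157, 252]
L4 α=3/4: [849/4, 217, 903/4]
L5 α=2/7: [6085/28, 1453/7, 5827/28]
rounded: [217, 208, 208]

at x=0,y=0 over L1,L2,L3,L4,L5:
L1 α=1: [185, 233, 18]
L2 α=2/5: [203, 737/5, 126/5]
L3 α=1/7: [194, 5492/35, 906/35]
L4 α=1: [252, 3, 25]
L5 α=2/3: [356/3, 167/3, 409/3]
→ [119, 56, 136]


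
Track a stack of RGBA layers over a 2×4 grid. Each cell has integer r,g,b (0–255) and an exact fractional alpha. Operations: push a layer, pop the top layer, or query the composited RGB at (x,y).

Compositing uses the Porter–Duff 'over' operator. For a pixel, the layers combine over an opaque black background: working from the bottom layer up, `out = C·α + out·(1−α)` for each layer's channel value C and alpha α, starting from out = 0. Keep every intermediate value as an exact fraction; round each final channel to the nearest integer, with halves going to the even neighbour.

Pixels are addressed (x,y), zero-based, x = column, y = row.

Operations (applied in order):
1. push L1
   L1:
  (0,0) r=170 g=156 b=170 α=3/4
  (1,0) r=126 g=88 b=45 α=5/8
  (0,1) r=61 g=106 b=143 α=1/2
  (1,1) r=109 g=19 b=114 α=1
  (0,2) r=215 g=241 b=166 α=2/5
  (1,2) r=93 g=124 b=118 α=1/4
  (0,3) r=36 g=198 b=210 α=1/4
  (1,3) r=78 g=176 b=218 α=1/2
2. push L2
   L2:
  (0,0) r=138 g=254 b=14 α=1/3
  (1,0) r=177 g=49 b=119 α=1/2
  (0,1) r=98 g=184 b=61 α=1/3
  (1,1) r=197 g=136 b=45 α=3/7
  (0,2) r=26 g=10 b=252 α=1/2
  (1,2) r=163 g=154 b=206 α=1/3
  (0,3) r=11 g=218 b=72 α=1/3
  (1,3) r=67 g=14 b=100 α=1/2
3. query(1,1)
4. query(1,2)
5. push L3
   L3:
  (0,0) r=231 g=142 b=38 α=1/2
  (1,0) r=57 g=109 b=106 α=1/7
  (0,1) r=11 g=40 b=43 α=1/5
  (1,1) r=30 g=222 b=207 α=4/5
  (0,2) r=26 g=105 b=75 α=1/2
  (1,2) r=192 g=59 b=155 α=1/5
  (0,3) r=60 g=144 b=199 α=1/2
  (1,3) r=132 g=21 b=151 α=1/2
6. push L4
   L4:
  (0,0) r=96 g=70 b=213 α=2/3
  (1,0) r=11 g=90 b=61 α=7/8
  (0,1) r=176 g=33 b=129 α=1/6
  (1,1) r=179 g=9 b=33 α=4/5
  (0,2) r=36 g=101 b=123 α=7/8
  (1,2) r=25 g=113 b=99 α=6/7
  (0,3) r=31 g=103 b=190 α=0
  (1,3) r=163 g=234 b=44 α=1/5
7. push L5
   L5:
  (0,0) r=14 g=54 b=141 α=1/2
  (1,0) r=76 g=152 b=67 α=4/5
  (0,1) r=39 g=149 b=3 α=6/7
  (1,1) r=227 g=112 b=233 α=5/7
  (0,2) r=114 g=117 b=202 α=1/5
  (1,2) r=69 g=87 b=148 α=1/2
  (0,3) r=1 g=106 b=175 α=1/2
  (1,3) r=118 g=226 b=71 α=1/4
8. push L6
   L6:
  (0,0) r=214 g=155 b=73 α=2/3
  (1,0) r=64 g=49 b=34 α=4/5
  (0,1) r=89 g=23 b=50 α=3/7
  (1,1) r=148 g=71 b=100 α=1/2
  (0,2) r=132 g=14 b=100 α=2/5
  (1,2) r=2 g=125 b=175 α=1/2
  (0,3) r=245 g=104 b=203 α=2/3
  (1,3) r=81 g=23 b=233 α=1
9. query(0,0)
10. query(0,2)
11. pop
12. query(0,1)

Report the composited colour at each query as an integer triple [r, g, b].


(1,1) stack=L1,L2; from [0,0,0]:
+L1 (α=1) → [109, 19, 114]
+L2 (α=3/7) → [1027/7, 484/7, 591/7]
rounded: [147, 69, 84]

query (1,2) [L1,L2] — begin 0,0,0
L1 α=1/4: [93/4, 31, 59/2]
L2 α=1/3: [419/6, 72, 265/3]
rounded: [70, 72, 88]

(0,0) stack=L1,L2,L3,L4,L5,L6; from [0,0,0]:
+L1 (α=3/4) → [255/2, 117, 255/2]
+L2 (α=1/3) → [131, 488/3, 269/3]
+L3 (α=1/2) → [181, 457/3, 383/6]
+L4 (α=2/3) → [373/3, 877/9, 2939/18]
+L5 (α=1/2) → [415/6, 1363/18, 5477/36]
+L6 (α=2/3) → [2983/18, 6943/54, 10733/108]
= [166, 129, 99]

at x=0,y=2 over L1,L2,L3,L4,L5,L6:
after L1 α=2/5: [86, 482/5, 332/5]
after L2 α=1/2: [56, 266/5, 796/5]
after L3 α=1/2: [41, 791/10, 1171/10]
after L4 α=7/8: [293/8, 7861/80, 9781/80]
after L5 α=1/5: [521/10, 10201/100, 13821/100]
after L6 α=2/5: [4203/50, 33403/500, 61463/500]
→ [84, 67, 123]

query (0,1) [L1,L2,L3,L4,L5] — begin 0,0,0
L1 α=1/2: [61/2, 53, 143/2]
L2 α=1/3: [53, 290/3, 68]
L3 α=1/5: [223/5, 256/3, 63]
L4 α=1/6: [133/2, 1379/18, 74]
L5 α=6/7: [601/14, 17471/126, 92/7]
→ [43, 139, 13]
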